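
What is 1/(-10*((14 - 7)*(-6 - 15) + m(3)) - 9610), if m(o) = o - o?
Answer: -1/8140 ≈ -0.00012285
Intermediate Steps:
m(o) = 0
1/(-10*((14 - 7)*(-6 - 15) + m(3)) - 9610) = 1/(-10*((14 - 7)*(-6 - 15) + 0) - 9610) = 1/(-10*(7*(-21) + 0) - 9610) = 1/(-10*(-147 + 0) - 9610) = 1/(-10*(-147) - 9610) = 1/(1470 - 9610) = 1/(-8140) = -1/8140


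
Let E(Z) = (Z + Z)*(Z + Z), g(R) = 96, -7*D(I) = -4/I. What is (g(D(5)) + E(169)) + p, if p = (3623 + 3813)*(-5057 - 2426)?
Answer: -55529248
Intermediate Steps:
D(I) = 4/(7*I) (D(I) = -(-4)/(7*I) = 4/(7*I))
p = -55643588 (p = 7436*(-7483) = -55643588)
E(Z) = 4*Z² (E(Z) = (2*Z)*(2*Z) = 4*Z²)
(g(D(5)) + E(169)) + p = (96 + 4*169²) - 55643588 = (96 + 4*28561) - 55643588 = (96 + 114244) - 55643588 = 114340 - 55643588 = -55529248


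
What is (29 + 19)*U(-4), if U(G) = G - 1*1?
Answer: -240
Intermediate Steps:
U(G) = -1 + G (U(G) = G - 1 = -1 + G)
(29 + 19)*U(-4) = (29 + 19)*(-1 - 4) = 48*(-5) = -240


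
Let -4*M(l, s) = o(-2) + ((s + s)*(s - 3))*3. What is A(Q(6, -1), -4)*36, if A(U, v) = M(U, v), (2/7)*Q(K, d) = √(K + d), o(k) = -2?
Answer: -1494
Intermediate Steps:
Q(K, d) = 7*√(K + d)/2
M(l, s) = ½ - 3*s*(-3 + s)/2 (M(l, s) = -(-2 + ((s + s)*(s - 3))*3)/4 = -(-2 + ((2*s)*(-3 + s))*3)/4 = -(-2 + (2*s*(-3 + s))*3)/4 = -(-2 + 6*s*(-3 + s))/4 = ½ - 3*s*(-3 + s)/2)
A(U, v) = ½ - 3*v²/2 + 9*v/2
A(Q(6, -1), -4)*36 = (½ - 3/2*(-4)² + (9/2)*(-4))*36 = (½ - 3/2*16 - 18)*36 = (½ - 24 - 18)*36 = -83/2*36 = -1494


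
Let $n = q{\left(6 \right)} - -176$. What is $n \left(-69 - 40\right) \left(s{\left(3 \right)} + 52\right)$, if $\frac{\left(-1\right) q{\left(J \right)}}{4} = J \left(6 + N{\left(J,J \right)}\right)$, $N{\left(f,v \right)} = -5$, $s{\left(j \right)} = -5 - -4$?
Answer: $-844968$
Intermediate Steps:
$s{\left(j \right)} = -1$ ($s{\left(j \right)} = -5 + 4 = -1$)
$q{\left(J \right)} = - 4 J$ ($q{\left(J \right)} = - 4 J \left(6 - 5\right) = - 4 J 1 = - 4 J$)
$n = 152$ ($n = \left(-4\right) 6 - -176 = -24 + 176 = 152$)
$n \left(-69 - 40\right) \left(s{\left(3 \right)} + 52\right) = 152 \left(-69 - 40\right) \left(-1 + 52\right) = 152 \left(\left(-109\right) 51\right) = 152 \left(-5559\right) = -844968$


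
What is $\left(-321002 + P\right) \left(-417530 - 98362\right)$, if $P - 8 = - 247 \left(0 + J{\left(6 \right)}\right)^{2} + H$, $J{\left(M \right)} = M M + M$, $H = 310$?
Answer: $390216581664$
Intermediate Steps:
$J{\left(M \right)} = M + M^{2}$ ($J{\left(M \right)} = M^{2} + M = M + M^{2}$)
$P = -435390$ ($P = 8 + \left(- 247 \left(0 + 6 \left(1 + 6\right)\right)^{2} + 310\right) = 8 + \left(- 247 \left(0 + 6 \cdot 7\right)^{2} + 310\right) = 8 + \left(- 247 \left(0 + 42\right)^{2} + 310\right) = 8 + \left(- 247 \cdot 42^{2} + 310\right) = 8 + \left(\left(-247\right) 1764 + 310\right) = 8 + \left(-435708 + 310\right) = 8 - 435398 = -435390$)
$\left(-321002 + P\right) \left(-417530 - 98362\right) = \left(-321002 - 435390\right) \left(-417530 - 98362\right) = \left(-756392\right) \left(-515892\right) = 390216581664$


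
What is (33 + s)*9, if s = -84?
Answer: -459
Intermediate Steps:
(33 + s)*9 = (33 - 84)*9 = -51*9 = -459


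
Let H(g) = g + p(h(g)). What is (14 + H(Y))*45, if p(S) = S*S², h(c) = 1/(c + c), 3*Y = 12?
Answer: 414765/512 ≈ 810.09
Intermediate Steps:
Y = 4 (Y = (⅓)*12 = 4)
h(c) = 1/(2*c)
p(S) = S³
H(g) = g + 1/(8*g³) (H(g) = g + (1/(2*g))³ = g + 1/(8*g³))
(14 + H(Y))*45 = (14 + (4 + (⅛)/4³))*45 = (14 + (4 + (⅛)*(1/64)))*45 = (14 + (4 + 1/512))*45 = (14 + 2049/512)*45 = (9217/512)*45 = 414765/512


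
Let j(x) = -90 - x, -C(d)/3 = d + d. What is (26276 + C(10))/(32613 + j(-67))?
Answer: 13108/16295 ≈ 0.80442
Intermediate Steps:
C(d) = -6*d (C(d) = -3*(d + d) = -6*d)
(26276 + C(10))/(32613 + j(-67)) = (26276 - 6*10)/(32613 + (-90 - 1*(-67))) = (26276 - 60)/(32613 + (-90 + 67)) = 26216/(32613 - 23) = 26216/32590 = 26216*(1/32590) = 13108/16295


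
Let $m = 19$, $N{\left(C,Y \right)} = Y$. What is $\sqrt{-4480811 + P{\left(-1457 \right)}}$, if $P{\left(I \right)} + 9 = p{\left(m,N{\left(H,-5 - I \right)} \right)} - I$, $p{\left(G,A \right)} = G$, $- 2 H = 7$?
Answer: $4 i \sqrt{279959} \approx 2116.4 i$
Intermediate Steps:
$H = - \frac{7}{2}$ ($H = \left(- \frac{1}{2}\right) 7 = - \frac{7}{2} \approx -3.5$)
$P{\left(I \right)} = 10 - I$ ($P{\left(I \right)} = -9 - \left(-19 + I\right) = 10 - I$)
$\sqrt{-4480811 + P{\left(-1457 \right)}} = \sqrt{-4480811 + \left(10 - -1457\right)} = \sqrt{-4480811 + \left(10 + 1457\right)} = \sqrt{-4480811 + 1467} = \sqrt{-4479344} = 4 i \sqrt{279959}$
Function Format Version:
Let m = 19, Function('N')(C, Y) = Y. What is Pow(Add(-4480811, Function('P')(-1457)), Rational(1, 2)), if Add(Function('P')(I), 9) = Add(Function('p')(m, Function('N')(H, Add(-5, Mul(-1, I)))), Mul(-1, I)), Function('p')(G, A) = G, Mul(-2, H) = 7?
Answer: Mul(4, I, Pow(279959, Rational(1, 2))) ≈ Mul(2116.4, I)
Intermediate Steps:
H = Rational(-7, 2) (H = Mul(Rational(-1, 2), 7) = Rational(-7, 2) ≈ -3.5000)
Function('P')(I) = Add(10, Mul(-1, I)) (Function('P')(I) = Add(-9, Add(19, Mul(-1, I))) = Add(10, Mul(-1, I)))
Pow(Add(-4480811, Function('P')(-1457)), Rational(1, 2)) = Pow(Add(-4480811, Add(10, Mul(-1, -1457))), Rational(1, 2)) = Pow(Add(-4480811, Add(10, 1457)), Rational(1, 2)) = Pow(Add(-4480811, 1467), Rational(1, 2)) = Pow(-4479344, Rational(1, 2)) = Mul(4, I, Pow(279959, Rational(1, 2)))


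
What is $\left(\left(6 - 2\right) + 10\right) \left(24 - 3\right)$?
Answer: $294$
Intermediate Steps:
$\left(\left(6 - 2\right) + 10\right) \left(24 - 3\right) = \left(4 + 10\right) 21 = 14 \cdot 21 = 294$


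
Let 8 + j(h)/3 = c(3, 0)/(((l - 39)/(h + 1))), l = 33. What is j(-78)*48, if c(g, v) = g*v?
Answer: -1152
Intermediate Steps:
j(h) = -24 (j(h) = -24 + 3*((3*0)/(((33 - 39)/(h + 1)))) = -24 + 3*(0/((-6/(1 + h)))) = -24 + 3*(0*(-⅙ - h/6)) = -24 + 3*0 = -24 + 0 = -24)
j(-78)*48 = -24*48 = -1152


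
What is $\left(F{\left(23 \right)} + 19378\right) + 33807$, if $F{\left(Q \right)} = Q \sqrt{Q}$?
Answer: $53185 + 23 \sqrt{23} \approx 53295.0$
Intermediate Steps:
$F{\left(Q \right)} = Q^{\frac{3}{2}}$
$\left(F{\left(23 \right)} + 19378\right) + 33807 = \left(23^{\frac{3}{2}} + 19378\right) + 33807 = \left(23 \sqrt{23} + 19378\right) + 33807 = \left(19378 + 23 \sqrt{23}\right) + 33807 = 53185 + 23 \sqrt{23}$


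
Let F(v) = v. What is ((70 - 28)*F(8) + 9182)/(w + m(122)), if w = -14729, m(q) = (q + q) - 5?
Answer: -4759/7245 ≈ -0.65687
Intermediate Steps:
m(q) = -5 + 2*q (m(q) = 2*q - 5 = -5 + 2*q)
((70 - 28)*F(8) + 9182)/(w + m(122)) = ((70 - 28)*8 + 9182)/(-14729 + (-5 + 2*122)) = (42*8 + 9182)/(-14729 + (-5 + 244)) = (336 + 9182)/(-14729 + 239) = 9518/(-14490) = 9518*(-1/14490) = -4759/7245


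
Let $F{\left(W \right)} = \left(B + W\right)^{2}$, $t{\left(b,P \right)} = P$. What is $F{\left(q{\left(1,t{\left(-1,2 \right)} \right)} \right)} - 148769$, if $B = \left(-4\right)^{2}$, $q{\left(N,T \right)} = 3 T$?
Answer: $-148285$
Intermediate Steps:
$B = 16$
$F{\left(W \right)} = \left(16 + W\right)^{2}$
$F{\left(q{\left(1,t{\left(-1,2 \right)} \right)} \right)} - 148769 = \left(16 + 3 \cdot 2\right)^{2} - 148769 = \left(16 + 6\right)^{2} - 148769 = 22^{2} - 148769 = 484 - 148769 = -148285$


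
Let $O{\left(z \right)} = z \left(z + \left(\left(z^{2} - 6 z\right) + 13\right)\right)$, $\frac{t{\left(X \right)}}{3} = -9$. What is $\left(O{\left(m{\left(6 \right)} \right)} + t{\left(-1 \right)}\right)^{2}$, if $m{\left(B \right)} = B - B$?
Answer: $729$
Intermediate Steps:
$m{\left(B \right)} = 0$
$t{\left(X \right)} = -27$ ($t{\left(X \right)} = 3 \left(-9\right) = -27$)
$O{\left(z \right)} = z \left(13 + z^{2} - 5 z\right)$ ($O{\left(z \right)} = z \left(z + \left(13 + z^{2} - 6 z\right)\right) = z \left(13 + z^{2} - 5 z\right)$)
$\left(O{\left(m{\left(6 \right)} \right)} + t{\left(-1 \right)}\right)^{2} = \left(0 \left(13 + 0^{2} - 0\right) - 27\right)^{2} = \left(0 \left(13 + 0 + 0\right) - 27\right)^{2} = \left(0 \cdot 13 - 27\right)^{2} = \left(0 - 27\right)^{2} = \left(-27\right)^{2} = 729$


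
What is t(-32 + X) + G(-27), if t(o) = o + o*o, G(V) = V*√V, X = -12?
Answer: 1892 - 81*I*√3 ≈ 1892.0 - 140.3*I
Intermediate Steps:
G(V) = V^(3/2)
t(o) = o + o²
t(-32 + X) + G(-27) = (-32 - 12)*(1 + (-32 - 12)) + (-27)^(3/2) = -44*(1 - 44) - 81*I*√3 = -44*(-43) - 81*I*√3 = 1892 - 81*I*√3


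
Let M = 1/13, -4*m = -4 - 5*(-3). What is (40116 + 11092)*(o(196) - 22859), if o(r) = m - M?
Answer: -15219209630/13 ≈ -1.1707e+9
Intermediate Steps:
m = -11/4 (m = -(-4 - 5*(-3))/4 = -(-4 + 15)/4 = -1/4*11 = -11/4 ≈ -2.7500)
M = 1/13 ≈ 0.076923
o(r) = -147/52 (o(r) = -11/4 - 1*1/13 = -11/4 - 1/13 = -147/52)
(40116 + 11092)*(o(196) - 22859) = (40116 + 11092)*(-147/52 - 22859) = 51208*(-1188815/52) = -15219209630/13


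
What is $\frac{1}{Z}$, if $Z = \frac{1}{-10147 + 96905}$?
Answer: $86758$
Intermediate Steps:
$Z = \frac{1}{86758} \approx 1.1526 \cdot 10^{-5}$
$\frac{1}{Z} = \frac{1}{\frac{1}{86758}} = 86758$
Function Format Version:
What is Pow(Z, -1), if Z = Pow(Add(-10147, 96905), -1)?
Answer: 86758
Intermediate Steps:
Z = Rational(1, 86758) (Z = Pow(86758, -1) = Rational(1, 86758) ≈ 1.1526e-5)
Pow(Z, -1) = Pow(Rational(1, 86758), -1) = 86758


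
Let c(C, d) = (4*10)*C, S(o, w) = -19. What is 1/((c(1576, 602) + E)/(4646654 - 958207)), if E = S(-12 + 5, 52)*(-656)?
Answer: 3688447/75504 ≈ 48.851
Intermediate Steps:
E = 12464 (E = -19*(-656) = 12464)
c(C, d) = 40*C
1/((c(1576, 602) + E)/(4646654 - 958207)) = 1/((40*1576 + 12464)/(4646654 - 958207)) = 1/((63040 + 12464)/3688447) = 1/(75504*(1/3688447)) = 1/(75504/3688447) = 3688447/75504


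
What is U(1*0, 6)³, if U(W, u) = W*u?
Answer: 0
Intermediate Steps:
U(1*0, 6)³ = ((1*0)*6)³ = (0*6)³ = 0³ = 0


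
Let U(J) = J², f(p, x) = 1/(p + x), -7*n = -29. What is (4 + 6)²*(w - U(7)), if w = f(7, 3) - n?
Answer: -37130/7 ≈ -5304.3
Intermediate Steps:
n = 29/7 (n = -⅐*(-29) = 29/7 ≈ 4.1429)
w = -283/70 (w = 1/(7 + 3) - 1*29/7 = 1/10 - 29/7 = ⅒ - 29/7 = -283/70 ≈ -4.0429)
(4 + 6)²*(w - U(7)) = (4 + 6)²*(-283/70 - 1*7²) = 10²*(-283/70 - 1*49) = 100*(-283/70 - 49) = 100*(-3713/70) = -37130/7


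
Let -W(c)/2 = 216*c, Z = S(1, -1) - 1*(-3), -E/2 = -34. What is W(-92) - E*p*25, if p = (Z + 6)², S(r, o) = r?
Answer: -130256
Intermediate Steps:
E = 68 (E = -2*(-34) = 68)
Z = 4 (Z = 1 - 1*(-3) = 1 + 3 = 4)
W(c) = -432*c
p = 100 (p = (4 + 6)² = 10² = 100)
W(-92) - E*p*25 = -432*(-92) - 68*100*25 = 39744 - 6800*25 = 39744 - 1*170000 = 39744 - 170000 = -130256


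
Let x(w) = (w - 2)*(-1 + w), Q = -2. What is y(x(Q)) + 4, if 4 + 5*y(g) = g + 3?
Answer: 31/5 ≈ 6.2000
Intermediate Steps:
x(w) = (-1 + w)*(-2 + w) (x(w) = (-2 + w)*(-1 + w) = (-1 + w)*(-2 + w))
y(g) = -⅕ + g/5 (y(g) = -⅘ + (g + 3)/5 = -⅘ + (3 + g)/5 = -⅘ + (⅗ + g/5) = -⅕ + g/5)
y(x(Q)) + 4 = (-⅕ + (2 + (-2)² - 3*(-2))/5) + 4 = (-⅕ + (2 + 4 + 6)/5) + 4 = (-⅕ + (⅕)*12) + 4 = (-⅕ + 12/5) + 4 = 11/5 + 4 = 31/5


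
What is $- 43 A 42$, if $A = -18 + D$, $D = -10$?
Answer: $50568$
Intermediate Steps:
$A = -28$ ($A = -18 - 10 = -28$)
$- 43 A 42 = \left(-43\right) \left(-28\right) 42 = 1204 \cdot 42 = 50568$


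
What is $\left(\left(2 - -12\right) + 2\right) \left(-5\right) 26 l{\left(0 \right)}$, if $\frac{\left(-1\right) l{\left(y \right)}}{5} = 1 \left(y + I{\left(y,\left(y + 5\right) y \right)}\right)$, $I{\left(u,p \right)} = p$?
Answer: $0$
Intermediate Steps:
$l{\left(y \right)} = - 5 y - 5 y \left(5 + y\right)$ ($l{\left(y \right)} = - 5 \cdot 1 \left(y + \left(y + 5\right) y\right) = - 5 \cdot 1 \left(y + \left(5 + y\right) y\right) = - 5 \cdot 1 \left(y + y \left(5 + y\right)\right) = - 5 \left(y + y \left(5 + y\right)\right) = - 5 y - 5 y \left(5 + y\right)$)
$\left(\left(2 - -12\right) + 2\right) \left(-5\right) 26 l{\left(0 \right)} = \left(\left(2 - -12\right) + 2\right) \left(-5\right) 26 \cdot 5 \cdot 0 \left(-6 - 0\right) = \left(\left(2 + 12\right) + 2\right) \left(-5\right) 26 \cdot 5 \cdot 0 \left(-6 + 0\right) = \left(14 + 2\right) \left(-5\right) 26 \cdot 5 \cdot 0 \left(-6\right) = 16 \left(-5\right) 26 \cdot 0 = \left(-80\right) 26 \cdot 0 = \left(-2080\right) 0 = 0$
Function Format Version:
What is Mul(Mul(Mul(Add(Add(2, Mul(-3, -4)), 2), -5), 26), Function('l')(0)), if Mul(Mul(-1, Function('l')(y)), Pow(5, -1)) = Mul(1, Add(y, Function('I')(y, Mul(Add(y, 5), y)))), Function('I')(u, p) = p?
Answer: 0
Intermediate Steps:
Function('l')(y) = Add(Mul(-5, y), Mul(-5, y, Add(5, y))) (Function('l')(y) = Mul(-5, Mul(1, Add(y, Mul(Add(y, 5), y)))) = Mul(-5, Mul(1, Add(y, Mul(Add(5, y), y)))) = Mul(-5, Mul(1, Add(y, Mul(y, Add(5, y))))) = Mul(-5, Add(y, Mul(y, Add(5, y)))) = Add(Mul(-5, y), Mul(-5, y, Add(5, y))))
Mul(Mul(Mul(Add(Add(2, Mul(-3, -4)), 2), -5), 26), Function('l')(0)) = Mul(Mul(Mul(Add(Add(2, Mul(-3, -4)), 2), -5), 26), Mul(5, 0, Add(-6, Mul(-1, 0)))) = Mul(Mul(Mul(Add(Add(2, 12), 2), -5), 26), Mul(5, 0, Add(-6, 0))) = Mul(Mul(Mul(Add(14, 2), -5), 26), Mul(5, 0, -6)) = Mul(Mul(Mul(16, -5), 26), 0) = Mul(Mul(-80, 26), 0) = Mul(-2080, 0) = 0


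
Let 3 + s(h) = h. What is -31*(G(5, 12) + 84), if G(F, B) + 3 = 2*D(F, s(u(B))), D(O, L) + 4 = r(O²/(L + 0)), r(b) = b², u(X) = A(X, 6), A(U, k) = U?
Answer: -222053/81 ≈ -2741.4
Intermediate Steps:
u(X) = X
s(h) = -3 + h
D(O, L) = -4 + O⁴/L² (D(O, L) = -4 + (O²/(L + 0))² = -4 + (O²/L)² = -4 + O⁴/L²)
G(F, B) = -11 + 2*F⁴/(-3 + B)² (G(F, B) = -3 + 2*(-4 + F⁴/(-3 + B)²) = -3 + (-8 + 2*F⁴/(-3 + B)²) = -11 + 2*F⁴/(-3 + B)²)
-31*(G(5, 12) + 84) = -31*((-11 + 2*5⁴/(-3 + 12)²) + 84) = -31*((-11 + 2*625/9²) + 84) = -31*((-11 + 2*625*(1/81)) + 84) = -31*((-11 + 1250/81) + 84) = -31*(359/81 + 84) = -31*7163/81 = -222053/81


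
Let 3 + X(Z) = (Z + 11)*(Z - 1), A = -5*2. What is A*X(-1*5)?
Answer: 390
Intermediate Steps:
A = -10
X(Z) = -3 + (-1 + Z)*(11 + Z) (X(Z) = -3 + (Z + 11)*(Z - 1) = -3 + (11 + Z)*(-1 + Z) = -3 + (-1 + Z)*(11 + Z))
A*X(-1*5) = -10*(-14 + (-1*5)**2 + 10*(-1*5)) = -10*(-14 + (-5)**2 + 10*(-5)) = -10*(-14 + 25 - 50) = -10*(-39) = 390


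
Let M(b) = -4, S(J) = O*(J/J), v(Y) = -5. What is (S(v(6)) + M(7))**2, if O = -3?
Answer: 49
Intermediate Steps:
S(J) = -3 (S(J) = -3*J/J = -3*1 = -3)
(S(v(6)) + M(7))**2 = (-3 - 4)**2 = (-7)**2 = 49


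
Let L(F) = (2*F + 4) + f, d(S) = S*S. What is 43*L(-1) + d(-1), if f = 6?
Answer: 345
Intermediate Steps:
d(S) = S**2
L(F) = 10 + 2*F (L(F) = (2*F + 4) + 6 = (4 + 2*F) + 6 = 10 + 2*F)
43*L(-1) + d(-1) = 43*(10 + 2*(-1)) + (-1)**2 = 43*(10 - 2) + 1 = 43*8 + 1 = 344 + 1 = 345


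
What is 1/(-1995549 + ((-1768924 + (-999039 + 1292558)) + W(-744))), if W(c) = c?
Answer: -1/3471698 ≈ -2.8804e-7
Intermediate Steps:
1/(-1995549 + ((-1768924 + (-999039 + 1292558)) + W(-744))) = 1/(-1995549 + ((-1768924 + (-999039 + 1292558)) - 744)) = 1/(-1995549 + ((-1768924 + 293519) - 744)) = 1/(-1995549 + (-1475405 - 744)) = 1/(-1995549 - 1476149) = 1/(-3471698) = -1/3471698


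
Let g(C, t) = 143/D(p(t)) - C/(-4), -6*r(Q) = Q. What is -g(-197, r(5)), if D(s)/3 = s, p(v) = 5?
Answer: 2383/60 ≈ 39.717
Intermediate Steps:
r(Q) = -Q/6
D(s) = 3*s
g(C, t) = 143/15 + C/4 (g(C, t) = 143/((3*5)) - C/(-4) = 143/15 - C*(-¼) = 143*(1/15) + C/4 = 143/15 + C/4)
-g(-197, r(5)) = -(143/15 + (¼)*(-197)) = -(143/15 - 197/4) = -1*(-2383/60) = 2383/60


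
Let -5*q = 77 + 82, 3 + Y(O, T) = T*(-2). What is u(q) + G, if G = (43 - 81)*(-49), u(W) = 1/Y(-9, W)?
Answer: 564191/303 ≈ 1862.0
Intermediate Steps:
Y(O, T) = -3 - 2*T (Y(O, T) = -3 + T*(-2) = -3 - 2*T)
q = -159/5 (q = -(77 + 82)/5 = -1/5*159 = -159/5 ≈ -31.800)
u(W) = 1/(-3 - 2*W)
G = 1862 (G = -38*(-49) = 1862)
u(q) + G = -1/(3 + 2*(-159/5)) + 1862 = -1/(3 - 318/5) + 1862 = -1/(-303/5) + 1862 = -1*(-5/303) + 1862 = 5/303 + 1862 = 564191/303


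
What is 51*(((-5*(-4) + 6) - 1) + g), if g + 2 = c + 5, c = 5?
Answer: 1683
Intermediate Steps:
g = 8 (g = -2 + (5 + 5) = -2 + 10 = 8)
51*(((-5*(-4) + 6) - 1) + g) = 51*(((-5*(-4) + 6) - 1) + 8) = 51*(((20 + 6) - 1) + 8) = 51*((26 - 1) + 8) = 51*(25 + 8) = 51*33 = 1683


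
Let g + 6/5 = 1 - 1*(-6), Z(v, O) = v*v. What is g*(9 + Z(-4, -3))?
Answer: 145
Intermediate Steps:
Z(v, O) = v**2
g = 29/5 (g = -6/5 + (1 - 1*(-6)) = -6/5 + (1 + 6) = -6/5 + 7 = 29/5 ≈ 5.8000)
g*(9 + Z(-4, -3)) = 29*(9 + (-4)**2)/5 = 29*(9 + 16)/5 = (29/5)*25 = 145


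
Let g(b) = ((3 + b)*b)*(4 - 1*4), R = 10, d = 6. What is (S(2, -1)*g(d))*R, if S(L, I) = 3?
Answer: 0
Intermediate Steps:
g(b) = 0 (g(b) = (b*(3 + b))*(4 - 4) = (b*(3 + b))*0 = 0)
(S(2, -1)*g(d))*R = (3*0)*10 = 0*10 = 0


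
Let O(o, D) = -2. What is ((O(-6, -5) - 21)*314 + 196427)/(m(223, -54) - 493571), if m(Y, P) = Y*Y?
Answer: -189205/443842 ≈ -0.42629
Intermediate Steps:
m(Y, P) = Y**2
((O(-6, -5) - 21)*314 + 196427)/(m(223, -54) - 493571) = ((-2 - 21)*314 + 196427)/(223**2 - 493571) = (-23*314 + 196427)/(49729 - 493571) = (-7222 + 196427)/(-443842) = 189205*(-1/443842) = -189205/443842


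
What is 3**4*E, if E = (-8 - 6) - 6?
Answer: -1620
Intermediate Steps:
E = -20 (E = -14 - 6 = -20)
3**4*E = 3**4*(-20) = 81*(-20) = -1620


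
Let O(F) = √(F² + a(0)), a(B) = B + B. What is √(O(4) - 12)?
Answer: 2*I*√2 ≈ 2.8284*I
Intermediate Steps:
a(B) = 2*B
O(F) = √(F²) (O(F) = √(F² + 2*0) = √(F² + 0) = √(F²))
√(O(4) - 12) = √(√(4²) - 12) = √(√16 - 12) = √(4 - 12) = √(-8) = 2*I*√2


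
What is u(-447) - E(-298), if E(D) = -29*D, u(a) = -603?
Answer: -9245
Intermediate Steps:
u(-447) - E(-298) = -603 - (-29)*(-298) = -603 - 1*8642 = -603 - 8642 = -9245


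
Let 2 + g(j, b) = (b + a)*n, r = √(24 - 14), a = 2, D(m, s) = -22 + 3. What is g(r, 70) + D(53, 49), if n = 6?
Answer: 411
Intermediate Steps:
D(m, s) = -19
r = √10 ≈ 3.1623
g(j, b) = 10 + 6*b (g(j, b) = -2 + (b + 2)*6 = -2 + (2 + b)*6 = -2 + (12 + 6*b) = 10 + 6*b)
g(r, 70) + D(53, 49) = (10 + 6*70) - 19 = (10 + 420) - 19 = 430 - 19 = 411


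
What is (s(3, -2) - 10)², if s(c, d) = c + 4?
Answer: 9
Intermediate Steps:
s(c, d) = 4 + c
(s(3, -2) - 10)² = ((4 + 3) - 10)² = (7 - 10)² = (-3)² = 9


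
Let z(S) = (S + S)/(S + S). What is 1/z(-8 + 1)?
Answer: 1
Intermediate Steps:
z(S) = 1 (z(S) = (2*S)/((2*S)) = (2*S)*(1/(2*S)) = 1)
1/z(-8 + 1) = 1/1 = 1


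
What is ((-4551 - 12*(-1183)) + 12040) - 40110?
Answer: -18425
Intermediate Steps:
((-4551 - 12*(-1183)) + 12040) - 40110 = ((-4551 + 14196) + 12040) - 40110 = (9645 + 12040) - 40110 = 21685 - 40110 = -18425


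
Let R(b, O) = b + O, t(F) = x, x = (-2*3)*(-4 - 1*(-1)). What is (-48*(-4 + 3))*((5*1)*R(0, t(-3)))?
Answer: 4320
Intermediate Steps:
x = 18 (x = -6*(-4 + 1) = -6*(-3) = 18)
t(F) = 18
R(b, O) = O + b
(-48*(-4 + 3))*((5*1)*R(0, t(-3))) = (-48*(-4 + 3))*((5*1)*(18 + 0)) = (-48*(-1))*(5*18) = -8*(-6)*90 = 48*90 = 4320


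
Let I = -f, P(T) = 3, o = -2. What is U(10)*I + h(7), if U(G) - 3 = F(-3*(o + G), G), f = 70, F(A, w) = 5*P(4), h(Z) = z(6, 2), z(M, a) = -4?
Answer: -1264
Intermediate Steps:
h(Z) = -4
F(A, w) = 15 (F(A, w) = 5*3 = 15)
I = -70 (I = -1*70 = -70)
U(G) = 18 (U(G) = 3 + 15 = 18)
U(10)*I + h(7) = 18*(-70) - 4 = -1260 - 4 = -1264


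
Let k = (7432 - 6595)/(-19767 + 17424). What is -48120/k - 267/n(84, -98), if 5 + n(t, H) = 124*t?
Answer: 130421070809/968223 ≈ 1.3470e+5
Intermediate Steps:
n(t, H) = -5 + 124*t
k = -279/781 (k = 837/(-2343) = 837*(-1/2343) = -279/781 ≈ -0.35723)
-48120/k - 267/n(84, -98) = -48120/(-279/781) - 267/(-5 + 124*84) = -48120*(-781/279) - 267/(-5 + 10416) = 12527240/93 - 267/10411 = 130421070809/968223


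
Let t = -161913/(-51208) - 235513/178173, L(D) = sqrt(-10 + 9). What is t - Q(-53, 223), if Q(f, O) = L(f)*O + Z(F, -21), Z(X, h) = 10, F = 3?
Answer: -74450454595/9123882984 - 223*I ≈ -8.16 - 223.0*I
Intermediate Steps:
L(D) = I (L(D) = sqrt(-1) = I)
t = 16788375245/9123882984 (t = -161913*(-1/51208) - 235513*1/178173 = 161913/51208 - 235513/178173 = 16788375245/9123882984 ≈ 1.8400)
Q(f, O) = 10 + I*O (Q(f, O) = I*O + 10 = 10 + I*O)
t - Q(-53, 223) = 16788375245/9123882984 - (10 + I*223) = 16788375245/9123882984 - (10 + 223*I) = 16788375245/9123882984 + (-10 - 223*I) = -74450454595/9123882984 - 223*I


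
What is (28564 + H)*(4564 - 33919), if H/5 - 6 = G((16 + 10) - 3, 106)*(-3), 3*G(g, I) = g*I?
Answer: -481539420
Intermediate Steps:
G(g, I) = I*g/3 (G(g, I) = (g*I)/3 = (I*g)/3 = I*g/3)
H = -12160 (H = 30 + 5*(((⅓)*106*((16 + 10) - 3))*(-3)) = 30 + 5*(((⅓)*106*(26 - 3))*(-3)) = 30 + 5*(((⅓)*106*23)*(-3)) = 30 + 5*((2438/3)*(-3)) = 30 + 5*(-2438) = 30 - 12190 = -12160)
(28564 + H)*(4564 - 33919) = (28564 - 12160)*(4564 - 33919) = 16404*(-29355) = -481539420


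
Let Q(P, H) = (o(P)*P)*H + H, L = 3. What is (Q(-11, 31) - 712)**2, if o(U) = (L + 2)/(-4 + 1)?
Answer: 114244/9 ≈ 12694.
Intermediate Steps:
o(U) = -5/3 (o(U) = (3 + 2)/(-4 + 1) = 5/(-3) = 5*(-1/3) = -5/3)
Q(P, H) = H - 5*H*P/3 (Q(P, H) = (-5*P/3)*H + H = -5*H*P/3 + H = H - 5*H*P/3)
(Q(-11, 31) - 712)**2 = ((1/3)*31*(3 - 5*(-11)) - 712)**2 = ((1/3)*31*(3 + 55) - 712)**2 = ((1/3)*31*58 - 712)**2 = (1798/3 - 712)**2 = (-338/3)**2 = 114244/9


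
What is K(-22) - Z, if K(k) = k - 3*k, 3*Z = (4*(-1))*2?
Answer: 140/3 ≈ 46.667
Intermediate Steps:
Z = -8/3 (Z = ((4*(-1))*2)/3 = (-4*2)/3 = (⅓)*(-8) = -8/3 ≈ -2.6667)
K(k) = -2*k
K(-22) - Z = -2*(-22) - 1*(-8/3) = 44 + 8/3 = 140/3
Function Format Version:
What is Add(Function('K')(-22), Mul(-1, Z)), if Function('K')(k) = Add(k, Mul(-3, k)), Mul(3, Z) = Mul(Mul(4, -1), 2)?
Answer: Rational(140, 3) ≈ 46.667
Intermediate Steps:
Z = Rational(-8, 3) (Z = Mul(Rational(1, 3), Mul(Mul(4, -1), 2)) = Mul(Rational(1, 3), Mul(-4, 2)) = Mul(Rational(1, 3), -8) = Rational(-8, 3) ≈ -2.6667)
Function('K')(k) = Mul(-2, k)
Add(Function('K')(-22), Mul(-1, Z)) = Add(Mul(-2, -22), Mul(-1, Rational(-8, 3))) = Add(44, Rational(8, 3)) = Rational(140, 3)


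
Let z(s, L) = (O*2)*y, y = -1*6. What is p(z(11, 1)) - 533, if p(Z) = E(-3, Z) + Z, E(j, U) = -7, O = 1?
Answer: -552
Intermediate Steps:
y = -6
z(s, L) = -12 (z(s, L) = (1*2)*(-6) = 2*(-6) = -12)
p(Z) = -7 + Z
p(z(11, 1)) - 533 = (-7 - 12) - 533 = -19 - 533 = -552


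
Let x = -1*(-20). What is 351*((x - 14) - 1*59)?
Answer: -18603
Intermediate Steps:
x = 20
351*((x - 14) - 1*59) = 351*((20 - 14) - 1*59) = 351*(6 - 59) = 351*(-53) = -18603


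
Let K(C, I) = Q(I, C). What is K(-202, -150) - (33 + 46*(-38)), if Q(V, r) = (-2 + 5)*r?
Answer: 1109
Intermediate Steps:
Q(V, r) = 3*r
K(C, I) = 3*C
K(-202, -150) - (33 + 46*(-38)) = 3*(-202) - (33 + 46*(-38)) = -606 - (33 - 1748) = -606 - 1*(-1715) = -606 + 1715 = 1109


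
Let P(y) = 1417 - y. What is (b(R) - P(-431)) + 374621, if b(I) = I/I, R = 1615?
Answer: 372774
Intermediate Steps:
b(I) = 1
(b(R) - P(-431)) + 374621 = (1 - (1417 - 1*(-431))) + 374621 = (1 - (1417 + 431)) + 374621 = (1 - 1*1848) + 374621 = (1 - 1848) + 374621 = -1847 + 374621 = 372774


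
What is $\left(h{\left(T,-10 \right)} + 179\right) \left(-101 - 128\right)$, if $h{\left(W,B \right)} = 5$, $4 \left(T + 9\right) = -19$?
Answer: $-42136$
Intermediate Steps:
$T = - \frac{55}{4}$ ($T = -9 + \frac{1}{4} \left(-19\right) = -9 - \frac{19}{4} = - \frac{55}{4} \approx -13.75$)
$\left(h{\left(T,-10 \right)} + 179\right) \left(-101 - 128\right) = \left(5 + 179\right) \left(-101 - 128\right) = 184 \left(-229\right) = -42136$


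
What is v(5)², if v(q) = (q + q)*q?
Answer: 2500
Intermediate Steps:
v(q) = 2*q² (v(q) = (2*q)*q = 2*q²)
v(5)² = (2*5²)² = (2*25)² = 50² = 2500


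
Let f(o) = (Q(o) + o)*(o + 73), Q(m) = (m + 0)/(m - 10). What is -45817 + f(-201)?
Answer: -4264507/211 ≈ -20211.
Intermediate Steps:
Q(m) = m/(-10 + m)
f(o) = (73 + o)*(o + o/(-10 + o)) (f(o) = (o/(-10 + o) + o)*(o + 73) = (o + o/(-10 + o))*(73 + o) = (73 + o)*(o + o/(-10 + o)))
-45817 + f(-201) = -45817 - 201*(-657 + (-201)² + 64*(-201))/(-10 - 201) = -45817 - 201*(-657 + 40401 - 12864)/(-211) = -45817 - 201*(-1/211)*26880 = -45817 + 5402880/211 = -4264507/211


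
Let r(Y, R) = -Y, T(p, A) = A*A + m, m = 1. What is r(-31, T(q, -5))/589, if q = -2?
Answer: 1/19 ≈ 0.052632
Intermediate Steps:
T(p, A) = 1 + A**2 (T(p, A) = A*A + 1 = A**2 + 1 = 1 + A**2)
r(-31, T(q, -5))/589 = -1*(-31)/589 = 31*(1/589) = 1/19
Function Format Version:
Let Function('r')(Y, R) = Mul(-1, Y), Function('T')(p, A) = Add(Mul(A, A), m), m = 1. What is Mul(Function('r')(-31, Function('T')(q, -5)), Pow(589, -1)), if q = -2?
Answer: Rational(1, 19) ≈ 0.052632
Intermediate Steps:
Function('T')(p, A) = Add(1, Pow(A, 2)) (Function('T')(p, A) = Add(Mul(A, A), 1) = Add(Pow(A, 2), 1) = Add(1, Pow(A, 2)))
Mul(Function('r')(-31, Function('T')(q, -5)), Pow(589, -1)) = Mul(Mul(-1, -31), Pow(589, -1)) = Mul(31, Rational(1, 589)) = Rational(1, 19)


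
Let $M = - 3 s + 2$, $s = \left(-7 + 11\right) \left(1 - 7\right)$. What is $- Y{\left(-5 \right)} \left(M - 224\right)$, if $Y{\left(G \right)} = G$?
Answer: $-750$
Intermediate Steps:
$s = -24$ ($s = 4 \left(-6\right) = -24$)
$M = 74$ ($M = \left(-3\right) \left(-24\right) + 2 = 72 + 2 = 74$)
$- Y{\left(-5 \right)} \left(M - 224\right) = \left(-1\right) \left(-5\right) \left(74 - 224\right) = 5 \left(-150\right) = -750$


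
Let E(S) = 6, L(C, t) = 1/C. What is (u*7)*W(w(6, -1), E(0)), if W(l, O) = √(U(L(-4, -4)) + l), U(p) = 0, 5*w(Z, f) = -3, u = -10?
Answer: -14*I*√15 ≈ -54.222*I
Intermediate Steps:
w(Z, f) = -⅗ (w(Z, f) = (⅕)*(-3) = -⅗)
W(l, O) = √l (W(l, O) = √(0 + l) = √l)
(u*7)*W(w(6, -1), E(0)) = (-10*7)*√(-⅗) = -14*I*√15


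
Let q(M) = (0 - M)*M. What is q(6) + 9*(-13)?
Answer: -153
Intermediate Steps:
q(M) = -M² (q(M) = (-M)*M = -M²)
q(6) + 9*(-13) = -1*6² + 9*(-13) = -1*36 - 117 = -36 - 117 = -153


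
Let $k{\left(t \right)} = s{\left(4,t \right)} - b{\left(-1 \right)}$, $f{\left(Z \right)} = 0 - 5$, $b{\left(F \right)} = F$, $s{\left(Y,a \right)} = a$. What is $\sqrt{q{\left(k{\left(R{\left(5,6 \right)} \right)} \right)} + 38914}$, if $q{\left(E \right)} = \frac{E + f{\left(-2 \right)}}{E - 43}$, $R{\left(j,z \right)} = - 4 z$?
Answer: $\frac{4 \sqrt{2648613}}{33} \approx 197.27$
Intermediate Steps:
$f{\left(Z \right)} = -5$ ($f{\left(Z \right)} = 0 - 5 = -5$)
$k{\left(t \right)} = 1 + t$ ($k{\left(t \right)} = t - -1 = t + 1 = 1 + t$)
$q{\left(E \right)} = \frac{-5 + E}{-43 + E}$ ($q{\left(E \right)} = \frac{E - 5}{E - 43} = \frac{-5 + E}{-43 + E}$)
$\sqrt{q{\left(k{\left(R{\left(5,6 \right)} \right)} \right)} + 38914} = \sqrt{\frac{-5 + \left(1 - 24\right)}{-43 + \left(1 - 24\right)} + 38914} = \sqrt{\frac{-5 - 23}{-43 - 23} + 38914} = \sqrt{\frac{1}{-66} \left(-28\right) + 38914} = \sqrt{\left(- \frac{1}{66}\right) \left(-28\right) + 38914} = \sqrt{\frac{14}{33} + 38914} = \sqrt{\frac{1284176}{33}} = \frac{4 \sqrt{2648613}}{33}$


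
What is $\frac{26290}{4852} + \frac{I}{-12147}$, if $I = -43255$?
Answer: $\frac{264608945}{29468622} \approx 8.9793$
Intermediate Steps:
$\frac{26290}{4852} + \frac{I}{-12147} = \frac{26290}{4852} - \frac{43255}{-12147} = 26290 \cdot \frac{1}{4852} - - \frac{43255}{12147} = \frac{13145}{2426} + \frac{43255}{12147} = \frac{264608945}{29468622}$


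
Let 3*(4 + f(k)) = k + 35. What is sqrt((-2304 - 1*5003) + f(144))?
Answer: I*sqrt(65262)/3 ≈ 85.155*I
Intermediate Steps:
f(k) = 23/3 + k/3 (f(k) = -4 + (k + 35)/3 = -4 + (35 + k)/3 = -4 + (35/3 + k/3) = 23/3 + k/3)
sqrt((-2304 - 1*5003) + f(144)) = sqrt((-2304 - 1*5003) + (23/3 + (1/3)*144)) = sqrt((-2304 - 5003) + (23/3 + 48)) = sqrt(-7307 + 167/3) = sqrt(-21754/3) = I*sqrt(65262)/3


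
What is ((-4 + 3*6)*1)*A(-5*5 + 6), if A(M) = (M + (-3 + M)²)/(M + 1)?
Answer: -1085/3 ≈ -361.67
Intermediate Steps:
A(M) = (M + (-3 + M)²)/(1 + M)
((-4 + 3*6)*1)*A(-5*5 + 6) = ((-4 + 3*6)*1)*(((-5*5 + 6) + (-3 + (-5*5 + 6))²)/(1 + (-5*5 + 6))) = ((-4 + 18)*1)*(((-25 + 6) + (-3 + (-25 + 6))²)/(1 + (-25 + 6))) = (14*1)*((-19 + (-3 - 19)²)/(1 - 19)) = 14*((-19 + (-22)²)/(-18)) = 14*(-(-19 + 484)/18) = 14*(-1/18*465) = 14*(-155/6) = -1085/3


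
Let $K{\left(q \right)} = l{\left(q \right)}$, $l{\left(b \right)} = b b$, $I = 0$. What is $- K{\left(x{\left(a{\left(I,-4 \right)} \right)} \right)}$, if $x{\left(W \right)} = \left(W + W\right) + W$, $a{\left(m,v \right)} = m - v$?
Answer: $-144$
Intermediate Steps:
$l{\left(b \right)} = b^{2}$
$x{\left(W \right)} = 3 W$ ($x{\left(W \right)} = 2 W + W = 3 W$)
$K{\left(q \right)} = q^{2}$
$- K{\left(x{\left(a{\left(I,-4 \right)} \right)} \right)} = - \left(3 \left(0 - -4\right)\right)^{2} = - \left(3 \left(0 + 4\right)\right)^{2} = - \left(3 \cdot 4\right)^{2} = - 12^{2} = \left(-1\right) 144 = -144$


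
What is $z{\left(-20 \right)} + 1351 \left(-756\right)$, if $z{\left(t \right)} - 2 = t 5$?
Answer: $-1021454$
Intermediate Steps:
$z{\left(t \right)} = 2 + 5 t$ ($z{\left(t \right)} = 2 + t 5 = 2 + 5 t$)
$z{\left(-20 \right)} + 1351 \left(-756\right) = \left(2 + 5 \left(-20\right)\right) + 1351 \left(-756\right) = \left(2 - 100\right) - 1021356 = -98 - 1021356 = -1021454$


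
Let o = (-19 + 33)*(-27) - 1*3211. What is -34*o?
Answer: 122026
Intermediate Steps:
o = -3589 (o = 14*(-27) - 3211 = -378 - 3211 = -3589)
-34*o = -34*(-3589) = 122026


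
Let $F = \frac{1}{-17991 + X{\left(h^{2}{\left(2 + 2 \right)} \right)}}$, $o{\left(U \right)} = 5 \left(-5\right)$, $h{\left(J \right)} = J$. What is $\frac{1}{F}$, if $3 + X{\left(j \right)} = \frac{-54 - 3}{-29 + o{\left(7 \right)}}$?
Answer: $- \frac{323873}{18} \approx -17993.0$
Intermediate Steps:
$o{\left(U \right)} = -25$
$X{\left(j \right)} = - \frac{35}{18}$ ($X{\left(j \right)} = -3 + \frac{-54 - 3}{-29 - 25} = -3 - \frac{57}{-54} = -3 - - \frac{19}{18} = -3 + \frac{19}{18} = - \frac{35}{18}$)
$F = - \frac{18}{323873}$ ($F = \frac{1}{-17991 - \frac{35}{18}} = \frac{1}{- \frac{323873}{18}} = - \frac{18}{323873} \approx -5.5577 \cdot 10^{-5}$)
$\frac{1}{F} = \frac{1}{- \frac{18}{323873}} = - \frac{323873}{18}$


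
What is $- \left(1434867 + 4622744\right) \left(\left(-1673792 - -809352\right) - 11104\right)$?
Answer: $5303704965384$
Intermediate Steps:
$- \left(1434867 + 4622744\right) \left(\left(-1673792 - -809352\right) - 11104\right) = - 6057611 \left(\left(-1673792 + 809352\right) - 11104\right) = - 6057611 \left(-864440 - 11104\right) = - 6057611 \left(-875544\right) = \left(-1\right) \left(-5303704965384\right) = 5303704965384$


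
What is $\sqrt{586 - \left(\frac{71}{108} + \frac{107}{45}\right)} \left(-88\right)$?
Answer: $- \frac{44 \sqrt{4722015}}{45} \approx -2124.7$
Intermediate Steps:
$\sqrt{586 - \left(\frac{71}{108} + \frac{107}{45}\right)} \left(-88\right) = \sqrt{586 - \frac{1639}{540}} \left(-88\right) = \sqrt{\frac{314801}{540}} \left(-88\right) = \frac{\sqrt{4722015}}{90} \left(-88\right) = - \frac{44 \sqrt{4722015}}{45}$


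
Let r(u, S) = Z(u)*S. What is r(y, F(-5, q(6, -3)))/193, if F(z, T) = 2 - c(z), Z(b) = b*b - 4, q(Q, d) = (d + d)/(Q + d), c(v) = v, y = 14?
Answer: 1344/193 ≈ 6.9637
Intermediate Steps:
q(Q, d) = 2*d/(Q + d) (q(Q, d) = (2*d)/(Q + d) = 2*d/(Q + d))
Z(b) = -4 + b² (Z(b) = b² - 4 = -4 + b²)
F(z, T) = 2 - z
r(u, S) = S*(-4 + u²) (r(u, S) = (-4 + u²)*S = S*(-4 + u²))
r(y, F(-5, q(6, -3)))/193 = ((2 - 1*(-5))*(-4 + 14²))/193 = ((2 + 5)*(-4 + 196))*(1/193) = (7*192)*(1/193) = 1344*(1/193) = 1344/193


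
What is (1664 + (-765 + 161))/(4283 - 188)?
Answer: 212/819 ≈ 0.25885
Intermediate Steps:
(1664 + (-765 + 161))/(4283 - 188) = (1664 - 604)/4095 = 1060*(1/4095) = 212/819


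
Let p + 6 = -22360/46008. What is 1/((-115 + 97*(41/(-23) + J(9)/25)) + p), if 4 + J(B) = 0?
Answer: -3306825/1024848049 ≈ -0.0032266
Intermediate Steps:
p = -37301/5751 (p = -6 - 22360/46008 = -6 - 22360*1/46008 = -6 - 2795/5751 = -37301/5751 ≈ -6.4860)
J(B) = -4 (J(B) = -4 + 0 = -4)
1/((-115 + 97*(41/(-23) + J(9)/25)) + p) = 1/((-115 + 97*(41/(-23) - 4/25)) - 37301/5751) = 1/((-115 + 97*(41*(-1/23) - 4*1/25)) - 37301/5751) = 1/((-115 + 97*(-41/23 - 4/25)) - 37301/5751) = 1/((-115 + 97*(-1117/575)) - 37301/5751) = 1/((-115 - 108349/575) - 37301/5751) = 1/(-174474/575 - 37301/5751) = 1/(-1024848049/3306825) = -3306825/1024848049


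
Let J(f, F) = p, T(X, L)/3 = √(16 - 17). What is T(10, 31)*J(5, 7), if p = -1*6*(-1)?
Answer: 18*I ≈ 18.0*I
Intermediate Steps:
T(X, L) = 3*I (T(X, L) = 3*√(16 - 17) = 3*√(-1) = 3*I)
p = 6 (p = -6*(-1) = 6)
J(f, F) = 6
T(10, 31)*J(5, 7) = (3*I)*6 = 18*I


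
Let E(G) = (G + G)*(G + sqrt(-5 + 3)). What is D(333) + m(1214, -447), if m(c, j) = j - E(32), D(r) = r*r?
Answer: 108394 - 64*I*sqrt(2) ≈ 1.0839e+5 - 90.51*I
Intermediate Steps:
E(G) = 2*G*(G + I*sqrt(2)) (E(G) = (2*G)*(G + sqrt(-2)) = (2*G)*(G + I*sqrt(2)) = 2*G*(G + I*sqrt(2)))
D(r) = r**2
m(c, j) = -2048 + j - 64*I*sqrt(2) (m(c, j) = j - 2*32*(32 + I*sqrt(2)) = j - (2048 + 64*I*sqrt(2)) = j + (-2048 - 64*I*sqrt(2)) = -2048 + j - 64*I*sqrt(2))
D(333) + m(1214, -447) = 333**2 + (-2048 - 447 - 64*I*sqrt(2)) = 110889 + (-2495 - 64*I*sqrt(2)) = 108394 - 64*I*sqrt(2)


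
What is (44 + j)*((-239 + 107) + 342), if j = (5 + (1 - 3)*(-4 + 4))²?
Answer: 14490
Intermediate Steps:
j = 25 (j = (5 - 2*0)² = (5 + 0)² = 5² = 25)
(44 + j)*((-239 + 107) + 342) = (44 + 25)*((-239 + 107) + 342) = 69*(-132 + 342) = 69*210 = 14490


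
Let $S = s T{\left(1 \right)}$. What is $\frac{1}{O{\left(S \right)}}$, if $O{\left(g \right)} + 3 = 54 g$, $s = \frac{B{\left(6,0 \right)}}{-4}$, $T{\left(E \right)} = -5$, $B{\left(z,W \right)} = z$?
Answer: $\frac{1}{402} \approx 0.0024876$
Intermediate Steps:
$s = - \frac{3}{2}$ ($s = \frac{6}{-4} = 6 \left(- \frac{1}{4}\right) = - \frac{3}{2} \approx -1.5$)
$S = \frac{15}{2}$ ($S = \left(- \frac{3}{2}\right) \left(-5\right) = \frac{15}{2} \approx 7.5$)
$O{\left(g \right)} = -3 + 54 g$
$\frac{1}{O{\left(S \right)}} = \frac{1}{-3 + 54 \cdot \frac{15}{2}} = \frac{1}{-3 + 405} = \frac{1}{402}$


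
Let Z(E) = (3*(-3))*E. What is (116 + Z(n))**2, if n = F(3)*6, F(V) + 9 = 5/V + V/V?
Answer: 209764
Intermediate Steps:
F(V) = -8 + 5/V (F(V) = -9 + (5/V + V/V) = -9 + (5/V + 1) = -9 + (1 + 5/V) = -8 + 5/V)
n = -38 (n = (-8 + 5/3)*6 = -19/3*6 = -38)
Z(E) = -9*E
(116 + Z(n))**2 = (116 - 9*(-38))**2 = (116 + 342)**2 = 458**2 = 209764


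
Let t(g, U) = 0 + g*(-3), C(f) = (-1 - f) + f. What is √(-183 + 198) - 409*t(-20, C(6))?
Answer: -24540 + √15 ≈ -24536.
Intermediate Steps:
C(f) = -1
t(g, U) = -3*g (t(g, U) = 0 - 3*g = -3*g)
√(-183 + 198) - 409*t(-20, C(6)) = √(-183 + 198) - (-1227)*(-20) = √15 - 409*60 = √15 - 24540 = -24540 + √15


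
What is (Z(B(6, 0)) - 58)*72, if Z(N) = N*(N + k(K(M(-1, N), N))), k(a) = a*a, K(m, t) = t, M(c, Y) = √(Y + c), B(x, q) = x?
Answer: 13968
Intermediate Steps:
k(a) = a²
Z(N) = N*(N + N²)
(Z(B(6, 0)) - 58)*72 = (6²*(1 + 6) - 58)*72 = (36*7 - 58)*72 = (252 - 58)*72 = 194*72 = 13968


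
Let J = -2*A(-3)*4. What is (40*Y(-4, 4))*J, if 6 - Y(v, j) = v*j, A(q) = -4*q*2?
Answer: -168960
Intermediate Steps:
A(q) = -8*q
Y(v, j) = 6 - j*v (Y(v, j) = 6 - v*j = 6 - j*v)
J = -192 (J = -(-16)*(-3)*4 = -2*24*4 = -48*4 = -192)
(40*Y(-4, 4))*J = (40*(6 - 1*4*(-4)))*(-192) = (40*(6 + 16))*(-192) = (40*22)*(-192) = 880*(-192) = -168960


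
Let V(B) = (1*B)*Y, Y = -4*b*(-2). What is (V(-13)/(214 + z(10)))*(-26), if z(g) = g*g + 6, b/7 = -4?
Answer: -1183/5 ≈ -236.60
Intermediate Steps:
b = -28 (b = 7*(-4) = -28)
z(g) = 6 + g² (z(g) = g² + 6 = 6 + g²)
Y = -224 (Y = -4*(-28)*(-2) = 112*(-2) = -224)
V(B) = -224*B (V(B) = (1*B)*(-224) = B*(-224) = -224*B)
(V(-13)/(214 + z(10)))*(-26) = ((-224*(-13))/(214 + (6 + 10²)))*(-26) = (2912/(214 + (6 + 100)))*(-26) = (2912/(214 + 106))*(-26) = (2912/320)*(-26) = ((1/320)*2912)*(-26) = (91/10)*(-26) = -1183/5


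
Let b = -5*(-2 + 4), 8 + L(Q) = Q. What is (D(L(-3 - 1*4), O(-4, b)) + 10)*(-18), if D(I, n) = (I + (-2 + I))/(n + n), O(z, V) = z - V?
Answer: -132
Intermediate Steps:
L(Q) = -8 + Q
b = -10 (b = -5*2 = -10)
D(I, n) = (-2 + 2*I)/(2*n) (D(I, n) = (-2 + 2*I)/((2*n)) = (-2 + 2*I)*(1/(2*n)) = (-2 + 2*I)/(2*n))
(D(L(-3 - 1*4), O(-4, b)) + 10)*(-18) = ((-1 + (-8 + (-3 - 1*4)))/(-4 - 1*(-10)) + 10)*(-18) = ((-1 + (-8 + (-3 - 4)))/(-4 + 10) + 10)*(-18) = ((-1 + (-8 - 7))/6 + 10)*(-18) = ((-1 - 15)/6 + 10)*(-18) = ((⅙)*(-16) + 10)*(-18) = (-8/3 + 10)*(-18) = (22/3)*(-18) = -132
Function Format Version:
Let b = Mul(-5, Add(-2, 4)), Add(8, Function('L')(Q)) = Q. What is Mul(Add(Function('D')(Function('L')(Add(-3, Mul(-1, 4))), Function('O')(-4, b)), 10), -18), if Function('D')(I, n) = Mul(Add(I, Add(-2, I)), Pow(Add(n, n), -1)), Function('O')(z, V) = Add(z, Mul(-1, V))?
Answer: -132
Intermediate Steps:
Function('L')(Q) = Add(-8, Q)
b = -10 (b = Mul(-5, 2) = -10)
Function('D')(I, n) = Mul(Rational(1, 2), Pow(n, -1), Add(-2, Mul(2, I))) (Function('D')(I, n) = Mul(Add(-2, Mul(2, I)), Pow(Mul(2, n), -1)) = Mul(Add(-2, Mul(2, I)), Mul(Rational(1, 2), Pow(n, -1))) = Mul(Rational(1, 2), Pow(n, -1), Add(-2, Mul(2, I))))
Mul(Add(Function('D')(Function('L')(Add(-3, Mul(-1, 4))), Function('O')(-4, b)), 10), -18) = Mul(Add(Mul(Pow(Add(-4, Mul(-1, -10)), -1), Add(-1, Add(-8, Add(-3, Mul(-1, 4))))), 10), -18) = Mul(Add(Mul(Pow(Add(-4, 10), -1), Add(-1, Add(-8, Add(-3, -4)))), 10), -18) = Mul(Add(Mul(Pow(6, -1), Add(-1, Add(-8, -7))), 10), -18) = Mul(Add(Mul(Rational(1, 6), Add(-1, -15)), 10), -18) = Mul(Add(Mul(Rational(1, 6), -16), 10), -18) = Mul(Add(Rational(-8, 3), 10), -18) = Mul(Rational(22, 3), -18) = -132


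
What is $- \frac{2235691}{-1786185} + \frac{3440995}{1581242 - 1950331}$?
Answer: $- \frac{5321084698576}{659261235465} \approx -8.0713$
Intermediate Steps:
$- \frac{2235691}{-1786185} + \frac{3440995}{1581242 - 1950331} = \left(-2235691\right) \left(- \frac{1}{1786185}\right) + \frac{3440995}{1581242 - 1950331} = \frac{2235691}{1786185} + \frac{3440995}{-369089} = \frac{2235691}{1786185} + 3440995 \left(- \frac{1}{369089}\right) = \frac{2235691}{1786185} - \frac{3440995}{369089} = - \frac{5321084698576}{659261235465}$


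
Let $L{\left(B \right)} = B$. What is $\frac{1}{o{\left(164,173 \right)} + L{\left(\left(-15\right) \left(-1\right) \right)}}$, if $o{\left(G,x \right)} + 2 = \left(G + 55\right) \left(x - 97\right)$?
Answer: $\frac{1}{16657} \approx 6.0035 \cdot 10^{-5}$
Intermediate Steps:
$o{\left(G,x \right)} = -2 + \left(-97 + x\right) \left(55 + G\right)$ ($o{\left(G,x \right)} = -2 + \left(G + 55\right) \left(x - 97\right) = -2 + \left(55 + G\right) \left(-97 + x\right) = -2 + \left(-97 + x\right) \left(55 + G\right)$)
$\frac{1}{o{\left(164,173 \right)} + L{\left(\left(-15\right) \left(-1\right) \right)}} = \frac{1}{\left(-5337 - 15908 + 55 \cdot 173 + 164 \cdot 173\right) - -15} = \frac{1}{\left(-5337 - 15908 + 9515 + 28372\right) + 15} = \frac{1}{16642 + 15} = \frac{1}{16657}$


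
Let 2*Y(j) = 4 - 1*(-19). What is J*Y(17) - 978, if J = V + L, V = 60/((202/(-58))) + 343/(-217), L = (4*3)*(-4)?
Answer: -10935307/6262 ≈ -1746.3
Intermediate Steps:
L = -48 (L = 12*(-4) = -48)
Y(j) = 23/2 (Y(j) = (4 - 1*(-19))/2 = (4 + 19)/2 = (1/2)*23 = 23/2)
V = -58889/3131 (V = 60/((202*(-1/58))) + 343*(-1/217) = 60/(-101/29) - 49/31 = 60*(-29/101) - 49/31 = -1740/101 - 49/31 = -58889/3131 ≈ -18.808)
J = -209177/3131 (J = -58889/3131 - 48 = -209177/3131 ≈ -66.808)
J*Y(17) - 978 = -209177/3131*23/2 - 978 = -4811071/6262 - 978 = -10935307/6262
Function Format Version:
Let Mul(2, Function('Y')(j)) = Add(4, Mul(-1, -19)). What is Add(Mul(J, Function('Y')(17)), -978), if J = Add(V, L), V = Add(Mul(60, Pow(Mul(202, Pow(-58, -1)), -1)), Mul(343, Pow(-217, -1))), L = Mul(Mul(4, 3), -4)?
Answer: Rational(-10935307, 6262) ≈ -1746.3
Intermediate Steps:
L = -48 (L = Mul(12, -4) = -48)
Function('Y')(j) = Rational(23, 2) (Function('Y')(j) = Mul(Rational(1, 2), Add(4, Mul(-1, -19))) = Mul(Rational(1, 2), Add(4, 19)) = Mul(Rational(1, 2), 23) = Rational(23, 2))
V = Rational(-58889, 3131) (V = Add(Mul(60, Pow(Mul(202, Rational(-1, 58)), -1)), Mul(343, Rational(-1, 217))) = Add(Mul(60, Pow(Rational(-101, 29), -1)), Rational(-49, 31)) = Add(Mul(60, Rational(-29, 101)), Rational(-49, 31)) = Add(Rational(-1740, 101), Rational(-49, 31)) = Rational(-58889, 3131) ≈ -18.808)
J = Rational(-209177, 3131) (J = Add(Rational(-58889, 3131), -48) = Rational(-209177, 3131) ≈ -66.808)
Add(Mul(J, Function('Y')(17)), -978) = Add(Mul(Rational(-209177, 3131), Rational(23, 2)), -978) = Add(Rational(-4811071, 6262), -978) = Rational(-10935307, 6262)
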